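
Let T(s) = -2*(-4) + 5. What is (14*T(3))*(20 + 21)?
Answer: 7462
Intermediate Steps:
T(s) = 13 (T(s) = 8 + 5 = 13)
(14*T(3))*(20 + 21) = (14*13)*(20 + 21) = 182*41 = 7462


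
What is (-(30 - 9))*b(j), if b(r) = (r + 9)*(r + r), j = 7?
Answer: -4704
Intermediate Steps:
b(r) = 2*r*(9 + r) (b(r) = (9 + r)*(2*r) = 2*r*(9 + r))
(-(30 - 9))*b(j) = (-(30 - 9))*(2*7*(9 + 7)) = (-1*21)*(2*7*16) = -21*224 = -4704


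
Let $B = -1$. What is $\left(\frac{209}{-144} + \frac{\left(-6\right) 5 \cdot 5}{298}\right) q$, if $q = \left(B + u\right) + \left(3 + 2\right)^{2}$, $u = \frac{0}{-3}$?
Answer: $- \frac{41941}{894} \approx -46.914$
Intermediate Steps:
$u = 0$ ($u = 0 \left(- \frac{1}{3}\right) = 0$)
$q = 24$ ($q = \left(-1 + 0\right) + \left(3 + 2\right)^{2} = -1 + 5^{2} = -1 + 25 = 24$)
$\left(\frac{209}{-144} + \frac{\left(-6\right) 5 \cdot 5}{298}\right) q = \left(\frac{209}{-144} + \frac{\left(-6\right) 5 \cdot 5}{298}\right) 24 = \left(209 \left(- \frac{1}{144}\right) + \left(-30\right) 5 \cdot \frac{1}{298}\right) 24 = \left(- \frac{209}{144} - \frac{75}{149}\right) 24 = \left(- \frac{41941}{21456}\right) 24 = - \frac{41941}{894}$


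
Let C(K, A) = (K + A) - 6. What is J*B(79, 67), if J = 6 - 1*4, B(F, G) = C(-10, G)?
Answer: 102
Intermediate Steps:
C(K, A) = -6 + A + K (C(K, A) = (A + K) - 6 = -6 + A + K)
B(F, G) = -16 + G (B(F, G) = -6 + G - 10 = -16 + G)
J = 2 (J = 6 - 4 = 2)
J*B(79, 67) = 2*(-16 + 67) = 2*51 = 102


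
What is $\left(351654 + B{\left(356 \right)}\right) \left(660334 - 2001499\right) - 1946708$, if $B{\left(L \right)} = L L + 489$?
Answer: $-642257700743$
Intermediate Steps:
$B{\left(L \right)} = 489 + L^{2}$ ($B{\left(L \right)} = L^{2} + 489 = 489 + L^{2}$)
$\left(351654 + B{\left(356 \right)}\right) \left(660334 - 2001499\right) - 1946708 = \left(351654 + \left(489 + 356^{2}\right)\right) \left(660334 - 2001499\right) - 1946708 = \left(351654 + \left(489 + 126736\right)\right) \left(-1341165\right) - 1946708 = \left(351654 + 127225\right) \left(-1341165\right) - 1946708 = 478879 \left(-1341165\right) - 1946708 = -642255754035 - 1946708 = -642257700743$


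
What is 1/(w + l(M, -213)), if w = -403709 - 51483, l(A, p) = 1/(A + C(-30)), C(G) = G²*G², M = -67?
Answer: -809933/368675022135 ≈ -2.1969e-6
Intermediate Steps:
C(G) = G⁴
l(A, p) = 1/(810000 + A) (l(A, p) = 1/(A + (-30)⁴) = 1/(A + 810000) = 1/(810000 + A))
w = -455192
1/(w + l(M, -213)) = 1/(-455192 + 1/(810000 - 67)) = 1/(-455192 + 1/809933) = 1/(-368675022135/809933) = -809933/368675022135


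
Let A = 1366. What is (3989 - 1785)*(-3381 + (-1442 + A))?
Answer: -7619228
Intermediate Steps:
(3989 - 1785)*(-3381 + (-1442 + A)) = (3989 - 1785)*(-3381 + (-1442 + 1366)) = 2204*(-3381 - 76) = 2204*(-3457) = -7619228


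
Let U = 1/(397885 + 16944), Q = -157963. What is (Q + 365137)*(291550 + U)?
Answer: 25056326905578474/414829 ≈ 6.0402e+10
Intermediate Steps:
U = 1/414829 ≈ 2.4106e-6
(Q + 365137)*(291550 + U) = (-157963 + 365137)*(291550 + 1/414829) = 207174*(120943394951/414829) = 25056326905578474/414829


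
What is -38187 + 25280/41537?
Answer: -1586148139/41537 ≈ -38186.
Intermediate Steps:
-38187 + 25280/41537 = -1586148139/41537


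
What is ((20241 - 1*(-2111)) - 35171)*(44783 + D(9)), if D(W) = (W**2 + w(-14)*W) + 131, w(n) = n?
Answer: -575175711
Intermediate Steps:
D(W) = 131 + W**2 - 14*W (D(W) = (W**2 - 14*W) + 131 = 131 + W**2 - 14*W)
((20241 - 1*(-2111)) - 35171)*(44783 + D(9)) = ((20241 - 1*(-2111)) - 35171)*(44783 + (131 + 9**2 - 14*9)) = ((20241 + 2111) - 35171)*(44783 + (131 + 81 - 126)) = (22352 - 35171)*(44783 + 86) = -12819*44869 = -575175711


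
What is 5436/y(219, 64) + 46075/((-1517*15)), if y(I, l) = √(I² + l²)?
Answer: -9215/4551 + 5436*√52057/52057 ≈ 21.801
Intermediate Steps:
5436/y(219, 64) + 46075/((-1517*15)) = 5436/(√(219² + 64²)) + 46075/((-1517*15)) = 5436/(√(47961 + 4096)) + 46075/(-22755) = 5436/(√52057) + 46075*(-1/22755) = 5436*(√52057/52057) - 9215/4551 = 5436*√52057/52057 - 9215/4551 = -9215/4551 + 5436*√52057/52057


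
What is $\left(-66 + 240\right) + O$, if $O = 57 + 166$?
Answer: $397$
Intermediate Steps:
$O = 223$
$\left(-66 + 240\right) + O = \left(-66 + 240\right) + 223 = 174 + 223 = 397$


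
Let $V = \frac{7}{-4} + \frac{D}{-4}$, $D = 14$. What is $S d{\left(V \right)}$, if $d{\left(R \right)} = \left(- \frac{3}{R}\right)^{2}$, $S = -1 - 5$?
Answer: $- \frac{96}{49} \approx -1.9592$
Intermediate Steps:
$V = - \frac{21}{4}$ ($V = \frac{7}{-4} + \frac{14}{-4} = 7 \left(- \frac{1}{4}\right) + 14 \left(- \frac{1}{4}\right) = - \frac{7}{4} - \frac{7}{2} = - \frac{21}{4} \approx -5.25$)
$S = -6$ ($S = -1 - 5 = -6$)
$d{\left(R \right)} = \frac{9}{R^{2}}$
$S d{\left(V \right)} = - 6 \frac{9}{\frac{441}{16}} = - 6 \cdot 9 \cdot \frac{16}{441} = \left(-6\right) \frac{16}{49} = - \frac{96}{49}$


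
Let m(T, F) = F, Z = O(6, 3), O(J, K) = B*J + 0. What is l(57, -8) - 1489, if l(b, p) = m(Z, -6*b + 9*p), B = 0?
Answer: -1903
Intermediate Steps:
O(J, K) = 0 (O(J, K) = 0*J + 0 = 0 + 0 = 0)
Z = 0
l(b, p) = -6*b + 9*p
l(57, -8) - 1489 = (-6*57 + 9*(-8)) - 1489 = (-342 - 72) - 1489 = -414 - 1489 = -1903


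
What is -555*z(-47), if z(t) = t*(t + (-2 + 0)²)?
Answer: -1121655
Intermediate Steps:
z(t) = t*(4 + t) (z(t) = t*(t + (-2)²) = t*(t + 4) = t*(4 + t))
-555*z(-47) = -(-26085)*(4 - 47) = -(-26085)*(-43) = -555*2021 = -1121655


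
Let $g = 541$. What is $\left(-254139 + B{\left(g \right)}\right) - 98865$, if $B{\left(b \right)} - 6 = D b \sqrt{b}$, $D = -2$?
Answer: $-352998 - 1082 \sqrt{541} \approx -3.7816 \cdot 10^{5}$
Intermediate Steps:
$B{\left(b \right)} = 6 - 2 b^{\frac{3}{2}}$ ($B{\left(b \right)} = 6 + - 2 b \sqrt{b} = 6 - 2 b^{\frac{3}{2}}$)
$\left(-254139 + B{\left(g \right)}\right) - 98865 = \left(-254139 + \left(6 - 2 \cdot 541^{\frac{3}{2}}\right)\right) - 98865 = \left(-254139 + \left(6 - 2 \cdot 541 \sqrt{541}\right)\right) - 98865 = \left(-254139 + \left(6 - 1082 \sqrt{541}\right)\right) - 98865 = \left(-254133 - 1082 \sqrt{541}\right) - 98865 = -352998 - 1082 \sqrt{541}$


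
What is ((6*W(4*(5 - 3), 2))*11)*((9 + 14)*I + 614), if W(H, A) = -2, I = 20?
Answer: -141768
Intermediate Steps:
((6*W(4*(5 - 3), 2))*11)*((9 + 14)*I + 614) = ((6*(-2))*11)*((9 + 14)*20 + 614) = (-12*11)*(23*20 + 614) = -132*(460 + 614) = -132*1074 = -141768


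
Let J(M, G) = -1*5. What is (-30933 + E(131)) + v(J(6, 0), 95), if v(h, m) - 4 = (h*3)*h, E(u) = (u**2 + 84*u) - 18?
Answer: -2707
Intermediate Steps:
E(u) = -18 + u**2 + 84*u
J(M, G) = -5
v(h, m) = 4 + 3*h**2 (v(h, m) = 4 + (h*3)*h = 4 + (3*h)*h = 4 + 3*h**2)
(-30933 + E(131)) + v(J(6, 0), 95) = (-30933 + (-18 + 131**2 + 84*131)) + (4 + 3*(-5)**2) = (-30933 + (-18 + 17161 + 11004)) + (4 + 3*25) = (-30933 + 28147) + (4 + 75) = -2786 + 79 = -2707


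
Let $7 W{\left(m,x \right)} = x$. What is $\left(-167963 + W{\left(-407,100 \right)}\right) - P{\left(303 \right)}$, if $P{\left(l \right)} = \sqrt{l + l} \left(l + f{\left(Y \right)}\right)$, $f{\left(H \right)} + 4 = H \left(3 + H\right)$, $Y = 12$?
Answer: $- \frac{1175641}{7} - 479 \sqrt{606} \approx -1.7974 \cdot 10^{5}$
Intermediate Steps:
$W{\left(m,x \right)} = \frac{x}{7}$
$f{\left(H \right)} = -4 + H \left(3 + H\right)$
$P{\left(l \right)} = \sqrt{2} \sqrt{l} \left(176 + l\right)$ ($P{\left(l \right)} = \sqrt{l + l} \left(l + \left(-4 + 12^{2} + 3 \cdot 12\right)\right) = \sqrt{2 l} \left(l + \left(-4 + 144 + 36\right)\right) = \sqrt{2} \sqrt{l} \left(l + 176\right) = \sqrt{2} \sqrt{l} \left(176 + l\right)$)
$\left(-167963 + W{\left(-407,100 \right)}\right) - P{\left(303 \right)} = \left(-167963 + \frac{1}{7} \cdot 100\right) - \sqrt{2} \sqrt{303} \left(176 + 303\right) = \left(-167963 + \frac{100}{7}\right) - \sqrt{2} \sqrt{303} \cdot 479 = - \frac{1175641}{7} - 479 \sqrt{606}$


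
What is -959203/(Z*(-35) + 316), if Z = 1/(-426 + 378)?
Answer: -46041744/15203 ≈ -3028.5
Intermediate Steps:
Z = -1/48 (Z = 1/(-48) = -1/48 ≈ -0.020833)
-959203/(Z*(-35) + 316) = -959203/(-1/48*(-35) + 316) = -959203/(35/48 + 316) = -959203/15203/48 = -959203*48/15203 = -46041744/15203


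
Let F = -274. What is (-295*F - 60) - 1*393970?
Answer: -313200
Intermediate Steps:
(-295*F - 60) - 1*393970 = (-295*(-274) - 60) - 1*393970 = (80830 - 60) - 393970 = 80770 - 393970 = -313200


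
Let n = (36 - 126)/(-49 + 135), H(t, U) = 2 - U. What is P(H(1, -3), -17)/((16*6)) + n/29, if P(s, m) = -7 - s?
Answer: -1607/9976 ≈ -0.16109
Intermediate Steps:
n = -45/43 (n = -90/86 = -90*1/86 = -45/43 ≈ -1.0465)
P(H(1, -3), -17)/((16*6)) + n/29 = (-7 - (2 - 1*(-3)))/((16*6)) - 45/43/29 = (-7 - (2 + 3))/96 - 45/43*1/29 = (-7 - 1*5)*(1/96) - 45/1247 = (-7 - 5)*(1/96) - 45/1247 = -12*1/96 - 45/1247 = -1/8 - 45/1247 = -1607/9976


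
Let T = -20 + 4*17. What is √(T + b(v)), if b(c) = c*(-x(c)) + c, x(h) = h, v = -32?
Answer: 12*I*√7 ≈ 31.749*I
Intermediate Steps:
T = 48 (T = -20 + 68 = 48)
b(c) = c - c² (b(c) = c*(-c) + c = -c² + c = c - c²)
√(T + b(v)) = √(48 - 32*(1 - 1*(-32))) = √(48 - 32*(1 + 32)) = √(48 - 32*33) = √(48 - 1056) = √(-1008) = 12*I*√7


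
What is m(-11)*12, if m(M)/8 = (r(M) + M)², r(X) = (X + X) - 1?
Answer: 110976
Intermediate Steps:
r(X) = -1 + 2*X (r(X) = 2*X - 1 = -1 + 2*X)
m(M) = 8*(-1 + 3*M)² (m(M) = 8*((-1 + 2*M) + M)² = 8*(-1 + 3*M)²)
m(-11)*12 = (8*(-1 + 3*(-11))²)*12 = (8*(-1 - 33)²)*12 = (8*(-34)²)*12 = (8*1156)*12 = 9248*12 = 110976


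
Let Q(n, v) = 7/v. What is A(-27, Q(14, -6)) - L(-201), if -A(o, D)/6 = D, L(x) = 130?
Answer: -123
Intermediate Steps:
A(o, D) = -6*D
A(-27, Q(14, -6)) - L(-201) = -42/(-6) - 1*130 = -42*(-1)/6 - 130 = -6*(-7/6) - 130 = 7 - 130 = -123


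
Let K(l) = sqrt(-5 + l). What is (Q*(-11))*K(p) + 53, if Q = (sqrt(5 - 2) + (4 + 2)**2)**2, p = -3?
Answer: 53 - 22*I*sqrt(2)*(36 + sqrt(3))**2 ≈ 53.0 - 44295.0*I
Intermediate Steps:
Q = (36 + sqrt(3))**2 (Q = (sqrt(3) + 6**2)**2 = (sqrt(3) + 36)**2 = (36 + sqrt(3))**2 ≈ 1423.7)
(Q*(-11))*K(p) + 53 = ((36 + sqrt(3))**2*(-11))*sqrt(-5 - 3) + 53 = (-11*(36 + sqrt(3))**2)*sqrt(-8) + 53 = (-11*(36 + sqrt(3))**2)*(2*I*sqrt(2)) + 53 = -22*I*sqrt(2)*(36 + sqrt(3))**2 + 53 = 53 - 22*I*sqrt(2)*(36 + sqrt(3))**2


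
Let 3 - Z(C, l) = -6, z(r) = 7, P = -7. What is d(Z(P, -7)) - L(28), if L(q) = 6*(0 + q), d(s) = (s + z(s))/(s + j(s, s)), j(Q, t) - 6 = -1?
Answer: -1168/7 ≈ -166.86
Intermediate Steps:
j(Q, t) = 5 (j(Q, t) = 6 - 1 = 5)
Z(C, l) = 9 (Z(C, l) = 3 - 1*(-6) = 3 + 6 = 9)
d(s) = (7 + s)/(5 + s) (d(s) = (s + 7)/(s + 5) = (7 + s)/(5 + s))
L(q) = 6*q
d(Z(P, -7)) - L(28) = (7 + 9)/(5 + 9) - 6*28 = 16/14 - 1*168 = (1/14)*16 - 168 = 8/7 - 168 = -1168/7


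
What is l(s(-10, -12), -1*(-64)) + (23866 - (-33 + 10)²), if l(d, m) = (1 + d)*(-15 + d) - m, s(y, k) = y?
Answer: 23498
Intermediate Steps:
l(d, m) = -m + (1 + d)*(-15 + d)
l(s(-10, -12), -1*(-64)) + (23866 - (-33 + 10)²) = (-15 + (-10)² - (-1)*(-64) - 14*(-10)) + (23866 - (-33 + 10)²) = (-15 + 100 - 1*64 + 140) + (23866 - 1*(-23)²) = (-15 + 100 - 64 + 140) + (23866 - 1*529) = 161 + (23866 - 529) = 161 + 23337 = 23498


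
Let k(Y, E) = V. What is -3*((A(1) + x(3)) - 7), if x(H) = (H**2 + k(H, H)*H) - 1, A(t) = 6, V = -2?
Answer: -3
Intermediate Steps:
k(Y, E) = -2
x(H) = -1 + H**2 - 2*H (x(H) = (H**2 - 2*H) - 1 = -1 + H**2 - 2*H)
-3*((A(1) + x(3)) - 7) = -3*((6 + (-1 + 3**2 - 2*3)) - 7) = -3*((6 + (-1 + 9 - 6)) - 7) = -3*((6 + 2) - 7) = -3*(8 - 7) = -3*1 = -3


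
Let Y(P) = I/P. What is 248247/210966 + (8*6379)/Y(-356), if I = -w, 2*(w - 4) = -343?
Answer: -2555106959533/23557870 ≈ -1.0846e+5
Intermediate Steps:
w = -335/2 (w = 4 + (1/2)*(-343) = 4 - 343/2 = -335/2 ≈ -167.50)
I = 335/2 (I = -1*(-335/2) = 335/2 ≈ 167.50)
Y(P) = 335/(2*P)
248247/210966 + (8*6379)/Y(-356) = 248247/210966 + (8*6379)/(((335/2)/(-356))) = 248247*(1/210966) + 51032/(((335/2)*(-1/356))) = 82749/70322 + 51032/(-335/712) = 82749/70322 + 51032*(-712/335) = 82749/70322 - 36334784/335 = -2555106959533/23557870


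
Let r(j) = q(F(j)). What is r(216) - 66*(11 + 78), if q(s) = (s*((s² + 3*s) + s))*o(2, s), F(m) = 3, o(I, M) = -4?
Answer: -6126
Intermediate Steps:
q(s) = -4*s*(s² + 4*s) (q(s) = (s*((s² + 3*s) + s))*(-4) = (s*(s² + 4*s))*(-4) = -4*s*(s² + 4*s))
r(j) = -252 (r(j) = 4*3²*(-4 - 1*3) = 4*9*(-4 - 3) = 4*9*(-7) = -252)
r(216) - 66*(11 + 78) = -252 - 66*(11 + 78) = -252 - 66*89 = -252 - 1*5874 = -252 - 5874 = -6126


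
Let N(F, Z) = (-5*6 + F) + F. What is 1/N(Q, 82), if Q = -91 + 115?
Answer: 1/18 ≈ 0.055556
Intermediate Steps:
Q = 24
N(F, Z) = -30 + 2*F (N(F, Z) = (-30 + F) + F = -30 + 2*F)
1/N(Q, 82) = 1/(-30 + 2*24) = 1/(-30 + 48) = 1/18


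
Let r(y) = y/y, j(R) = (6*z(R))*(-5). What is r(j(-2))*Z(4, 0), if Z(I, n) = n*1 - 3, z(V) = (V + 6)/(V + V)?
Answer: -3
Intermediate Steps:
z(V) = (6 + V)/(2*V) (z(V) = (6 + V)/((2*V)) = (6 + V)*(1/(2*V)) = (6 + V)/(2*V))
j(R) = -15*(6 + R)/R (j(R) = (6*((6 + R)/(2*R)))*(-5) = (3*(6 + R)/R)*(-5) = -15*(6 + R)/R)
Z(I, n) = -3 + n (Z(I, n) = n - 3 = -3 + n)
r(y) = 1
r(j(-2))*Z(4, 0) = 1*(-3 + 0) = 1*(-3) = -3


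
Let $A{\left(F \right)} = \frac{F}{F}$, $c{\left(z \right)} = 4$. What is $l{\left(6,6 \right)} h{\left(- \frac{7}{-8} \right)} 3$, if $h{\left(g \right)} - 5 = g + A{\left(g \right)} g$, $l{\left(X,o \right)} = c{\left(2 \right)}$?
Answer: $81$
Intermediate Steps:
$A{\left(F \right)} = 1$
$l{\left(X,o \right)} = 4$
$h{\left(g \right)} = 5 + 2 g$ ($h{\left(g \right)} = 5 + \left(g + 1 g\right) = 5 + \left(g + g\right) = 5 + 2 g$)
$l{\left(6,6 \right)} h{\left(- \frac{7}{-8} \right)} 3 = 4 \left(5 + 2 \left(- \frac{7}{-8}\right)\right) 3 = 4 \left(5 + 2 \left(\left(-7\right) \left(- \frac{1}{8}\right)\right)\right) 3 = 4 \left(5 + 2 \cdot \frac{7}{8}\right) 3 = 4 \left(5 + \frac{7}{4}\right) 3 = 4 \cdot \frac{27}{4} \cdot 3 = 4 \cdot \frac{81}{4} = 81$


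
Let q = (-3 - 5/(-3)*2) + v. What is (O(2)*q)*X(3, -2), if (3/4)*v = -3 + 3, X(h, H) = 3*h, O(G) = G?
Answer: 6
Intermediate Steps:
v = 0 (v = 4*(-3 + 3)/3 = (4/3)*0 = 0)
q = ⅓ (q = (-3 - 5/(-3)*2) + 0 = (-3 - 5*(-⅓)*2) + 0 = (-3 + (5/3)*2) + 0 = (-3 + 10/3) + 0 = ⅓ + 0 = ⅓ ≈ 0.33333)
(O(2)*q)*X(3, -2) = (2*(⅓))*(3*3) = (⅔)*9 = 6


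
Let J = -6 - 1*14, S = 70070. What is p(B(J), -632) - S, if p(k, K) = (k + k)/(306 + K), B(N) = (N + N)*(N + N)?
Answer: -11423010/163 ≈ -70080.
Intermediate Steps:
J = -20 (J = -6 - 14 = -20)
B(N) = 4*N**2 (B(N) = (2*N)*(2*N) = 4*N**2)
p(k, K) = 2*k/(306 + K) (p(k, K) = (2*k)/(306 + K) = 2*k/(306 + K))
p(B(J), -632) - S = 2*(4*(-20)**2)/(306 - 632) - 1*70070 = 2*(4*400)/(-326) - 70070 = 2*1600*(-1/326) - 70070 = -1600/163 - 70070 = -11423010/163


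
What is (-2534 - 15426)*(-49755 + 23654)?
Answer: 468773960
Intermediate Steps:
(-2534 - 15426)*(-49755 + 23654) = -17960*(-26101) = 468773960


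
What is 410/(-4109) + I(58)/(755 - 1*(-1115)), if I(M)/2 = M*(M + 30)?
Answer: 1871726/349265 ≈ 5.3590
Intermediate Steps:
I(M) = 2*M*(30 + M) (I(M) = 2*(M*(M + 30)) = 2*(M*(30 + M)) = 2*M*(30 + M))
410/(-4109) + I(58)/(755 - 1*(-1115)) = 410/(-4109) + (2*58*(30 + 58))/(755 - 1*(-1115)) = 410*(-1/4109) + (2*58*88)/(755 + 1115) = -410/4109 + 10208/1870 = -410/4109 + 10208*(1/1870) = -410/4109 + 464/85 = 1871726/349265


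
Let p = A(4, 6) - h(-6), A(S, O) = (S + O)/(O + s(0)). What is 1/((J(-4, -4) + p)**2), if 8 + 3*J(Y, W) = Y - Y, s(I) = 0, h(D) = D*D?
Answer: 1/1369 ≈ 0.00073046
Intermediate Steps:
h(D) = D**2
J(Y, W) = -8/3 (J(Y, W) = -8/3 + (Y - Y)/3 = -8/3 + (1/3)*0 = -8/3 + 0 = -8/3)
A(S, O) = (O + S)/O (A(S, O) = (S + O)/(O + 0) = (O + S)/O)
p = -103/3 (p = (6 + 4)/6 - 1*(-6)**2 = (1/6)*10 - 1*36 = 5/3 - 36 = -103/3 ≈ -34.333)
1/((J(-4, -4) + p)**2) = 1/((-8/3 - 103/3)**2) = 1/((-37)**2) = 1/1369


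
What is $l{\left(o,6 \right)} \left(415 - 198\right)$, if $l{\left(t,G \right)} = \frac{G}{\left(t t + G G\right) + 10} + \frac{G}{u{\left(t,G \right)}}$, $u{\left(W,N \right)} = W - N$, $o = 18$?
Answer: $\frac{41447}{370} \approx 112.02$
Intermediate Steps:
$l{\left(t,G \right)} = \frac{G}{t - G} + \frac{G}{10 + G^{2} + t^{2}}$ ($l{\left(t,G \right)} = \frac{G}{\left(t t + G G\right) + 10} + \frac{G}{t - G} = \frac{G}{\left(t^{2} + G^{2}\right) + 10} + \frac{G}{t - G} = \frac{G}{\left(G^{2} + t^{2}\right) + 10} + \frac{G}{t - G} = \frac{G}{10 + G^{2} + t^{2}} + \frac{G}{t - G} = \frac{G}{t - G} + \frac{G}{10 + G^{2} + t^{2}}$)
$l{\left(o,6 \right)} \left(415 - 198\right) = \left(-1\right) 6 \frac{1}{6 - 18} \frac{1}{10 + 6^{2} + 18^{2}} \left(10 + 18 + 6^{2} + 18^{2} - 6\right) \left(415 - 198\right) = \left(-1\right) 6 \frac{1}{6 - 18} \frac{1}{10 + 36 + 324} \left(10 + 18 + 36 + 324 - 6\right) 217 = \left(-1\right) 6 \frac{1}{-12} \cdot \frac{1}{370} \cdot 382 \cdot 217 = \left(-1\right) 6 \left(- \frac{1}{12}\right) \frac{1}{370} \cdot 382 \cdot 217 = \frac{191}{370} \cdot 217 = \frac{41447}{370}$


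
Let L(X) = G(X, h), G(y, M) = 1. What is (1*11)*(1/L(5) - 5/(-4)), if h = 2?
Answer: 99/4 ≈ 24.750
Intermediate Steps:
L(X) = 1
(1*11)*(1/L(5) - 5/(-4)) = (1*11)*(1/1 - 5/(-4)) = 11*(1*1 - 5*(-¼)) = 11*(1 + 5/4) = 11*(9/4) = 99/4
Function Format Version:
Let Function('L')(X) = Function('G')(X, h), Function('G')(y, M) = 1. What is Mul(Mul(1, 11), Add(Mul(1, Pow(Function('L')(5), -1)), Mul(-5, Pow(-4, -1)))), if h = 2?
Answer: Rational(99, 4) ≈ 24.750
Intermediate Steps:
Function('L')(X) = 1
Mul(Mul(1, 11), Add(Mul(1, Pow(Function('L')(5), -1)), Mul(-5, Pow(-4, -1)))) = Mul(Mul(1, 11), Add(Mul(1, Pow(1, -1)), Mul(-5, Pow(-4, -1)))) = Mul(11, Add(Mul(1, 1), Mul(-5, Rational(-1, 4)))) = Mul(11, Add(1, Rational(5, 4))) = Mul(11, Rational(9, 4)) = Rational(99, 4)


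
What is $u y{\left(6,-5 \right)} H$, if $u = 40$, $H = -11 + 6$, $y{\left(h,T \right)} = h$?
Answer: $-1200$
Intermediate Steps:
$H = -5$
$u y{\left(6,-5 \right)} H = 40 \cdot 6 \left(-5\right) = 240 \left(-5\right) = -1200$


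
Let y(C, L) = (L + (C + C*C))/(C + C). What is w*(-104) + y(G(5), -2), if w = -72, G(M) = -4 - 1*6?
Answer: 37418/5 ≈ 7483.6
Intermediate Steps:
G(M) = -10 (G(M) = -4 - 6 = -10)
y(C, L) = (C + L + C**2)/(2*C) (y(C, L) = (L + (C + C**2))/((2*C)) = (C + L + C**2)*(1/(2*C)) = (C + L + C**2)/(2*C))
w*(-104) + y(G(5), -2) = -72*(-104) + (1/2)*(-2 - 10*(1 - 10))/(-10) = 7488 + (1/2)*(-1/10)*(-2 - 10*(-9)) = 7488 + (1/2)*(-1/10)*(-2 + 90) = 7488 + (1/2)*(-1/10)*88 = 7488 - 22/5 = 37418/5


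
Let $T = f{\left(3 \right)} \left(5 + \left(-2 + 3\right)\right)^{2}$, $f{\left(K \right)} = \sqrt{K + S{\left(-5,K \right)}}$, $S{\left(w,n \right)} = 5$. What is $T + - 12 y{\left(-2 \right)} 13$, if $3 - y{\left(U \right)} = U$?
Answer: $-780 + 72 \sqrt{2} \approx -678.18$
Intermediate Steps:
$y{\left(U \right)} = 3 - U$
$f{\left(K \right)} = \sqrt{5 + K}$ ($f{\left(K \right)} = \sqrt{K + 5} = \sqrt{5 + K}$)
$T = 72 \sqrt{2}$ ($T = \sqrt{5 + 3} \left(5 + \left(-2 + 3\right)\right)^{2} = \sqrt{8} \left(5 + 1\right)^{2} = 2 \sqrt{2} \cdot 6^{2} = 2 \sqrt{2} \cdot 36 = 72 \sqrt{2} \approx 101.82$)
$T + - 12 y{\left(-2 \right)} 13 = 72 \sqrt{2} + - 12 \left(3 - -2\right) 13 = 72 \sqrt{2} + - 12 \left(3 + 2\right) 13 = 72 \sqrt{2} + \left(-12\right) 5 \cdot 13 = 72 \sqrt{2} - 780 = -780 + 72 \sqrt{2}$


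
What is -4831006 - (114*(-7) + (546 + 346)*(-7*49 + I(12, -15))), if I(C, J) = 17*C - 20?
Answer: -4688380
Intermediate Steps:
I(C, J) = -20 + 17*C
-4831006 - (114*(-7) + (546 + 346)*(-7*49 + I(12, -15))) = -4831006 - (114*(-7) + (546 + 346)*(-7*49 + (-20 + 17*12))) = -4831006 - (-798 + 892*(-343 + (-20 + 204))) = -4831006 - (-798 + 892*(-343 + 184)) = -4831006 - (-798 + 892*(-159)) = -4831006 - (-798 - 141828) = -4831006 - 1*(-142626) = -4831006 + 142626 = -4688380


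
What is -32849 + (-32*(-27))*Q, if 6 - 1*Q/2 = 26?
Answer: -67409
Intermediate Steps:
Q = -40 (Q = 12 - 2*26 = 12 - 52 = -40)
-32849 + (-32*(-27))*Q = -32849 - 32*(-27)*(-40) = -32849 + 864*(-40) = -32849 - 34560 = -67409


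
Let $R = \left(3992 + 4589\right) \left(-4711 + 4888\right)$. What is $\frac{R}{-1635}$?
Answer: $- \frac{506279}{545} \approx -928.95$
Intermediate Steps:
$R = 1518837$ ($R = 8581 \cdot 177 = 1518837$)
$\frac{R}{-1635} = \frac{1518837}{-1635} = 1518837 \left(- \frac{1}{1635}\right) = - \frac{506279}{545}$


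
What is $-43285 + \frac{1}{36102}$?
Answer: $- \frac{1562675069}{36102} \approx -43285.0$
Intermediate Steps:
$-43285 + \frac{1}{36102} = - \frac{1562675069}{36102}$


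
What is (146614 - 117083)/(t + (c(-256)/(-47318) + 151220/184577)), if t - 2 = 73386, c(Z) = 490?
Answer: 128959137793033/320482121241899 ≈ 0.40239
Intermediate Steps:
t = 73388 (t = 2 + 73386 = 73388)
(146614 - 117083)/(t + (c(-256)/(-47318) + 151220/184577)) = (146614 - 117083)/(73388 + (490/(-47318) + 151220/184577)) = 29531/(73388 + (490*(-1/47318) + 151220*(1/184577))) = 29531/(73388 + (-245/23659 + 151220/184577)) = 29531/(73388 + 3532492615/4366907243) = 29531/(320482121241899/4366907243) = 29531*(4366907243/320482121241899) = 128959137793033/320482121241899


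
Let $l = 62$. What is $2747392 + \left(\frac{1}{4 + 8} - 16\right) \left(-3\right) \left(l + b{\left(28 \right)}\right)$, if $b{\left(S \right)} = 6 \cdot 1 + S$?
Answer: $2751976$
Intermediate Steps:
$b{\left(S \right)} = 6 + S$
$2747392 + \left(\frac{1}{4 + 8} - 16\right) \left(-3\right) \left(l + b{\left(28 \right)}\right) = 2747392 + \left(\frac{1}{4 + 8} - 16\right) \left(-3\right) \left(62 + \left(6 + 28\right)\right) = 2747392 + \left(\frac{1}{12} - 16\right) \left(-3\right) \left(62 + 34\right) = 2747392 + \left(\frac{1}{12} - 16\right) \left(-3\right) 96 = 2747392 + \left(- \frac{191}{12}\right) \left(-3\right) 96 = 2747392 + \frac{191}{4} \cdot 96 = 2747392 + 4584 = 2751976$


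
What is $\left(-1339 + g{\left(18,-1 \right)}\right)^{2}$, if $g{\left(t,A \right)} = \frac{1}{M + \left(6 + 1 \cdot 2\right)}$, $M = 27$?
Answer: $\frac{2196234496}{1225} \approx 1.7928 \cdot 10^{6}$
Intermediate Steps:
$g{\left(t,A \right)} = \frac{1}{35}$ ($g{\left(t,A \right)} = \frac{1}{27 + \left(6 + 1 \cdot 2\right)} = \frac{1}{27 + \left(6 + 2\right)} = \frac{1}{27 + 8} = \frac{1}{35}$)
$\left(-1339 + g{\left(18,-1 \right)}\right)^{2} = \left(-1339 + \frac{1}{35}\right)^{2} = \left(- \frac{46864}{35}\right)^{2} = \frac{2196234496}{1225}$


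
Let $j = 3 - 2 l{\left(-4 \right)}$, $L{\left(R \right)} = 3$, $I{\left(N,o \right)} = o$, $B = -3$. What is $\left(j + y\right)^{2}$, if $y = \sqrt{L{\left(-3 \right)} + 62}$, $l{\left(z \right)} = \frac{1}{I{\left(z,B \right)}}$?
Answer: $\frac{706}{9} + \frac{22 \sqrt{65}}{3} \approx 137.57$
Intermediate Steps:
$l{\left(z \right)} = - \frac{1}{3}$ ($l{\left(z \right)} = \frac{1}{-3} = - \frac{1}{3}$)
$y = \sqrt{65}$ ($y = \sqrt{3 + 62} = \sqrt{65} \approx 8.0623$)
$j = \frac{11}{3}$ ($j = 3 - - \frac{2}{3} = 3 + \frac{2}{3} = \frac{11}{3} \approx 3.6667$)
$\left(j + y\right)^{2} = \left(\frac{11}{3} + \sqrt{65}\right)^{2}$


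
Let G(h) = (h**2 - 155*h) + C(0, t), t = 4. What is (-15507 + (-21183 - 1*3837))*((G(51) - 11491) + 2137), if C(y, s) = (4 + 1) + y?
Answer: 593842131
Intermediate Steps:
C(y, s) = 5 + y
G(h) = 5 + h**2 - 155*h (G(h) = (h**2 - 155*h) + (5 + 0) = (h**2 - 155*h) + 5 = 5 + h**2 - 155*h)
(-15507 + (-21183 - 1*3837))*((G(51) - 11491) + 2137) = (-15507 + (-21183 - 1*3837))*(((5 + 51**2 - 155*51) - 11491) + 2137) = (-15507 + (-21183 - 3837))*(((5 + 2601 - 7905) - 11491) + 2137) = (-15507 - 25020)*((-5299 - 11491) + 2137) = -40527*(-16790 + 2137) = -40527*(-14653) = 593842131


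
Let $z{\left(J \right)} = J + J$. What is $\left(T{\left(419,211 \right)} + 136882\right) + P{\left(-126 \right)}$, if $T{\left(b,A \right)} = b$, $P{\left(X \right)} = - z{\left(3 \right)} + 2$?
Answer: $137297$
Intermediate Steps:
$z{\left(J \right)} = 2 J$
$P{\left(X \right)} = -4$ ($P{\left(X \right)} = - 2 \cdot 3 + 2 = \left(-1\right) 6 + 2 = -6 + 2 = -4$)
$\left(T{\left(419,211 \right)} + 136882\right) + P{\left(-126 \right)} = \left(419 + 136882\right) - 4 = 137301 - 4 = 137297$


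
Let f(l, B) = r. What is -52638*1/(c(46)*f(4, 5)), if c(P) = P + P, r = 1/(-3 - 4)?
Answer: 184233/46 ≈ 4005.1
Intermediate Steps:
r = -⅐ (r = 1/(-7) = -⅐ ≈ -0.14286)
c(P) = 2*P
f(l, B) = -⅐
-52638*1/(c(46)*f(4, 5)) = -52638/((2*46)*(-⅐)) = -52638/(92*(-⅐)) = -52638/(-92/7) = -52638*(-7/92) = 184233/46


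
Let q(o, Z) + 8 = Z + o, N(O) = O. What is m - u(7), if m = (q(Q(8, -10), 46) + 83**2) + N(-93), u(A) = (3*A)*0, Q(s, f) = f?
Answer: 6824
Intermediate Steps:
q(o, Z) = -8 + Z + o (q(o, Z) = -8 + (Z + o) = -8 + Z + o)
u(A) = 0
m = 6824 (m = ((-8 + 46 - 10) + 83**2) - 93 = (28 + 6889) - 93 = 6917 - 93 = 6824)
m - u(7) = 6824 - 1*0 = 6824 + 0 = 6824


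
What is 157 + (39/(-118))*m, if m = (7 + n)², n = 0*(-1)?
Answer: 16615/118 ≈ 140.81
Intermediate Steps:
n = 0
m = 49 (m = (7 + 0)² = 7² = 49)
157 + (39/(-118))*m = 157 + (39/(-118))*49 = 157 + (39*(-1/118))*49 = 157 - 39/118*49 = 157 - 1911/118 = 16615/118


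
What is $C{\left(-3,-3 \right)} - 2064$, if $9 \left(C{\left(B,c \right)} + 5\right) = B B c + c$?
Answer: $- \frac{6217}{3} \approx -2072.3$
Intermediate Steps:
$C{\left(B,c \right)} = -5 + \frac{c}{9} + \frac{c B^{2}}{9}$ ($C{\left(B,c \right)} = -5 + \frac{B B c + c}{9} = -5 + \frac{B^{2} c + c}{9} = -5 + \frac{c B^{2} + c}{9} = -5 + \frac{c + c B^{2}}{9} = -5 + \left(\frac{c}{9} + \frac{c B^{2}}{9}\right) = -5 + \frac{c}{9} + \frac{c B^{2}}{9}$)
$C{\left(-3,-3 \right)} - 2064 = \left(-5 + \frac{1}{9} \left(-3\right) + \frac{1}{9} \left(-3\right) \left(-3\right)^{2}\right) - 2064 = \left(-5 - \frac{1}{3} + \frac{1}{9} \left(-3\right) 9\right) - 2064 = \left(-5 - \frac{1}{3} - 3\right) - 2064 = - \frac{25}{3} - 2064 = - \frac{6217}{3}$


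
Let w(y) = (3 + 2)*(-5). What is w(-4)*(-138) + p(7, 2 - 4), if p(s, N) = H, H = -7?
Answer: 3443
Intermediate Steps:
w(y) = -25 (w(y) = 5*(-5) = -25)
p(s, N) = -7
w(-4)*(-138) + p(7, 2 - 4) = -25*(-138) - 7 = 3450 - 7 = 3443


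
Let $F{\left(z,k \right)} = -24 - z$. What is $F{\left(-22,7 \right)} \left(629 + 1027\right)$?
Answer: $-3312$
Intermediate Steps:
$F{\left(-22,7 \right)} \left(629 + 1027\right) = \left(-24 - -22\right) \left(629 + 1027\right) = \left(-24 + 22\right) 1656 = \left(-2\right) 1656 = -3312$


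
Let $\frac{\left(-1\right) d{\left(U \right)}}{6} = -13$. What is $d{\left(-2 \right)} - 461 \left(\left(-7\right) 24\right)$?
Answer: $77526$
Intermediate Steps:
$d{\left(U \right)} = 78$ ($d{\left(U \right)} = \left(-6\right) \left(-13\right) = 78$)
$d{\left(-2 \right)} - 461 \left(\left(-7\right) 24\right) = 78 - 461 \left(\left(-7\right) 24\right) = 78 - -77448 = 78 + 77448 = 77526$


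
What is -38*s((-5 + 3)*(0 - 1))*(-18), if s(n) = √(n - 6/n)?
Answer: 684*I ≈ 684.0*I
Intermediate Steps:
-38*s((-5 + 3)*(0 - 1))*(-18) = -38*√((-5 + 3)*(0 - 1) - 6*1/((0 - 1)*(-5 + 3)))*(-18) = -38*√(-2*(-1) - 6/((-2*(-1))))*(-18) = -38*√(2 - 6/2)*(-18) = -38*√(2 - 6*½)*(-18) = -38*√(2 - 3)*(-18) = -38*I*(-18) = 684*I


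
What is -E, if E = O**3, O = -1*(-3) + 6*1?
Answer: -729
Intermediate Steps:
O = 9 (O = 3 + 6 = 9)
E = 729 (E = 9**3 = 729)
-E = -1*729 = -729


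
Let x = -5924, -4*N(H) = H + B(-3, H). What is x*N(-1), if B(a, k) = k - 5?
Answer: -10367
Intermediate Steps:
B(a, k) = -5 + k
N(H) = 5/4 - H/2 (N(H) = -(H + (-5 + H))/4 = -(-5 + 2*H)/4 = 5/4 - H/2)
x*N(-1) = -5924*(5/4 - 1/2*(-1)) = -5924*(5/4 + 1/2) = -5924*7/4 = -10367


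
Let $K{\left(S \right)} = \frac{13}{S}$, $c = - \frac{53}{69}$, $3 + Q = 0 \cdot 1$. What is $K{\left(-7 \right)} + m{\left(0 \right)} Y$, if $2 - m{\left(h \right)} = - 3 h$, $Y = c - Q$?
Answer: $\frac{1259}{483} \approx 2.6066$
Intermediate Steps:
$Q = -3$ ($Q = -3 + 0 \cdot 1 = -3 + 0 = -3$)
$c = - \frac{53}{69}$ ($c = \left(-53\right) \frac{1}{69} = - \frac{53}{69} \approx -0.76812$)
$Y = \frac{154}{69}$ ($Y = - \frac{53}{69} - -3 = - \frac{53}{69} + 3 = \frac{154}{69} \approx 2.2319$)
$m{\left(h \right)} = 2 + 3 h$ ($m{\left(h \right)} = 2 - - 3 h = 2 + 3 h$)
$K{\left(-7 \right)} + m{\left(0 \right)} Y = \frac{13}{-7} + \left(2 + 3 \cdot 0\right) \frac{154}{69} = 13 \left(- \frac{1}{7}\right) + \left(2 + 0\right) \frac{154}{69} = - \frac{13}{7} + 2 \cdot \frac{154}{69} = - \frac{13}{7} + \frac{308}{69} = \frac{1259}{483}$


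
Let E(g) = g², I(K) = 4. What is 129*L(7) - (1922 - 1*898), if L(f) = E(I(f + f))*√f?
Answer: -1024 + 2064*√7 ≈ 4436.8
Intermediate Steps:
L(f) = 16*√f (L(f) = 4²*√f = 16*√f)
129*L(7) - (1922 - 1*898) = 129*(16*√7) - (1922 - 1*898) = 2064*√7 - (1922 - 898) = 2064*√7 - 1*1024 = 2064*√7 - 1024 = -1024 + 2064*√7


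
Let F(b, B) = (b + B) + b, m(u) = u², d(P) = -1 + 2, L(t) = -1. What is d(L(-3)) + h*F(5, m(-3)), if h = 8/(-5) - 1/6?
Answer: -977/30 ≈ -32.567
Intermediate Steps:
d(P) = 1
h = -53/30 (h = 8*(-⅕) - 1*⅙ = -8/5 - ⅙ = -53/30 ≈ -1.7667)
F(b, B) = B + 2*b (F(b, B) = (B + b) + b = B + 2*b)
d(L(-3)) + h*F(5, m(-3)) = 1 - 53*((-3)² + 2*5)/30 = 1 - 53*(9 + 10)/30 = 1 - 53/30*19 = 1 - 1007/30 = -977/30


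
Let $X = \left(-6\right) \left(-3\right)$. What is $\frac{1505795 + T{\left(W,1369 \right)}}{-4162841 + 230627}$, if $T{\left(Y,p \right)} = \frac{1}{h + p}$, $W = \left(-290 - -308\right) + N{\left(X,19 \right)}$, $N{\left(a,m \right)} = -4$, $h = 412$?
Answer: $- \frac{1340910448}{3501636567} \approx -0.38294$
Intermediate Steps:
$X = 18$
$W = 14$ ($W = \left(-290 - -308\right) - 4 = \left(-290 + 308\right) - 4 = 18 - 4 = 14$)
$T{\left(Y,p \right)} = \frac{1}{412 + p}$
$\frac{1505795 + T{\left(W,1369 \right)}}{-4162841 + 230627} = \frac{1505795 + \frac{1}{412 + 1369}}{-4162841 + 230627} = \frac{1505795 + \frac{1}{1781}}{-3932214} = \left(1505795 + \frac{1}{1781}\right) \left(- \frac{1}{3932214}\right) = \frac{2681820896}{1781} \left(- \frac{1}{3932214}\right) = - \frac{1340910448}{3501636567}$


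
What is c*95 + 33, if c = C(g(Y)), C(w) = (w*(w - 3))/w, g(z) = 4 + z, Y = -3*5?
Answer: -1297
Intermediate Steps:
Y = -15
C(w) = -3 + w (C(w) = (w*(-3 + w))/w = -3 + w)
c = -14 (c = -3 + (4 - 15) = -3 - 11 = -14)
c*95 + 33 = -14*95 + 33 = -1330 + 33 = -1297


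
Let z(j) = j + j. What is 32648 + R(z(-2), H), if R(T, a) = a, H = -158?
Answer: 32490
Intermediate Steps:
z(j) = 2*j
32648 + R(z(-2), H) = 32648 - 158 = 32490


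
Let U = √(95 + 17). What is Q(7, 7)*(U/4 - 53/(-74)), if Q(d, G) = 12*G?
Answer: 2226/37 + 84*√7 ≈ 282.41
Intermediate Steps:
U = 4*√7 (U = √112 = 4*√7 ≈ 10.583)
Q(7, 7)*(U/4 - 53/(-74)) = (12*7)*((4*√7)/4 - 53/(-74)) = 84*((4*√7)*(¼) - 53*(-1/74)) = 84*(√7 + 53/74) = 84*(53/74 + √7) = 2226/37 + 84*√7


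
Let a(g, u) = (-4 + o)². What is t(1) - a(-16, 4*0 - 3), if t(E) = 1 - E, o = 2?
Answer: -4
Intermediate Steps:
a(g, u) = 4 (a(g, u) = (-4 + 2)² = (-2)² = 4)
t(1) - a(-16, 4*0 - 3) = (1 - 1*1) - 1*4 = (1 - 1) - 4 = 0 - 4 = -4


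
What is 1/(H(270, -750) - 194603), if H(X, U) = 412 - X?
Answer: -1/194461 ≈ -5.1424e-6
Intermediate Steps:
1/(H(270, -750) - 194603) = 1/((412 - 1*270) - 194603) = 1/((412 - 270) - 194603) = 1/(142 - 194603) = 1/(-194461) = -1/194461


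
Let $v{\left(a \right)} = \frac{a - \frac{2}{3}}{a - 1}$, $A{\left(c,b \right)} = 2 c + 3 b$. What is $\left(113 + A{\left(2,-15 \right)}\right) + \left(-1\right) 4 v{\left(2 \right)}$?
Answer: $\frac{200}{3} \approx 66.667$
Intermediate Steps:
$v{\left(a \right)} = \frac{- \frac{2}{3} + a}{-1 + a}$ ($v{\left(a \right)} = \frac{a - \frac{2}{3}}{-1 + a} = \frac{- \frac{2}{3} + a}{-1 + a}$)
$\left(113 + A{\left(2,-15 \right)}\right) + \left(-1\right) 4 v{\left(2 \right)} = \left(113 + \left(2 \cdot 2 + 3 \left(-15\right)\right)\right) + \left(-1\right) 4 \frac{- \frac{2}{3} + 2}{-1 + 2} = \left(113 + \left(4 - 45\right)\right) - 4 \cdot 1^{-1} \cdot \frac{4}{3} = \left(113 - 41\right) - 4 \cdot 1 \cdot \frac{4}{3} = 72 - \frac{16}{3} = \frac{200}{3}$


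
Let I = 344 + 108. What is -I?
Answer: -452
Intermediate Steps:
I = 452
-I = -1*452 = -452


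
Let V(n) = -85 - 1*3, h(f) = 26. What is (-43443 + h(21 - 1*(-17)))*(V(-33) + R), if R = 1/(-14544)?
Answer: 55568246041/14544 ≈ 3.8207e+6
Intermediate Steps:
R = -1/14544 ≈ -6.8757e-5
V(n) = -88 (V(n) = -85 - 3 = -88)
(-43443 + h(21 - 1*(-17)))*(V(-33) + R) = (-43443 + 26)*(-88 - 1/14544) = -43417*(-1279873/14544) = 55568246041/14544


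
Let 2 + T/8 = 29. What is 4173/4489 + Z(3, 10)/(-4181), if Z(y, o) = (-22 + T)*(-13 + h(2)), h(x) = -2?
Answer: 30510303/18768509 ≈ 1.6256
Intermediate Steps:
T = 216 (T = -16 + 8*29 = -16 + 232 = 216)
Z(y, o) = -2910 (Z(y, o) = (-22 + 216)*(-13 - 2) = 194*(-15) = -2910)
4173/4489 + Z(3, 10)/(-4181) = 4173/4489 - 2910/(-4181) = 4173*(1/4489) - 2910*(-1/4181) = 4173/4489 + 2910/4181 = 30510303/18768509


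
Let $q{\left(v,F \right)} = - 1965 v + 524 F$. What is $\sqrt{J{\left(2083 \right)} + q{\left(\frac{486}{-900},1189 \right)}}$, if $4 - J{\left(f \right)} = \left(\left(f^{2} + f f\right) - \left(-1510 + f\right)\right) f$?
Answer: $\frac{i \sqrt{1807399391390}}{10} \approx 1.3444 \cdot 10^{5} i$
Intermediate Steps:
$J{\left(f \right)} = 4 - f \left(1510 - f + 2 f^{2}\right)$ ($J{\left(f \right)} = 4 - \left(\left(f^{2} + f f\right) - \left(-1510 + f\right)\right) f = 4 - \left(\left(f^{2} + f^{2}\right) - \left(-1510 + f\right)\right) f = 4 - \left(2 f^{2} - \left(-1510 + f\right)\right) f = 4 - \left(1510 - f + 2 f^{2}\right) f = 4 - f \left(1510 - f + 2 f^{2}\right)$)
$\sqrt{J{\left(2083 \right)} + q{\left(\frac{486}{-900},1189 \right)}} = \sqrt{\left(4 + 2083^{2} - 3145330 - 2 \cdot 2083^{3}\right) + \left(- 1965 \frac{486}{-900} + 524 \cdot 1189\right)} = \sqrt{\left(4 + 4338889 - 3145330 - 18075811574\right) + \left(- 1965 \cdot 486 \left(- \frac{1}{900}\right) + 623036\right)} = \sqrt{\left(4 + 4338889 - 3145330 - 18075811574\right) + \left(\left(-1965\right) \left(- \frac{27}{50}\right) + 623036\right)} = \sqrt{-18074618011 + \left(\frac{10611}{10} + 623036\right)} = \sqrt{-18074618011 + \frac{6240971}{10}} = \sqrt{- \frac{180739939139}{10}} = \frac{i \sqrt{1807399391390}}{10}$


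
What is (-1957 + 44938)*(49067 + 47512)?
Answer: 4151061999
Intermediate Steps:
(-1957 + 44938)*(49067 + 47512) = 42981*96579 = 4151061999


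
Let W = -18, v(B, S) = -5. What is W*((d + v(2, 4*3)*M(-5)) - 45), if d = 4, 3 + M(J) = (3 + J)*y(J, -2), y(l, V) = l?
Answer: 1368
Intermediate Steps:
M(J) = -3 + J*(3 + J) (M(J) = -3 + (3 + J)*J = -3 + J*(3 + J))
W*((d + v(2, 4*3)*M(-5)) - 45) = -18*((4 - 5*(-3 + (-5)**2 + 3*(-5))) - 45) = -18*((4 - 5*(-3 + 25 - 15)) - 45) = -18*((4 - 5*7) - 45) = -18*((4 - 35) - 45) = -18*(-31 - 45) = -18*(-76) = 1368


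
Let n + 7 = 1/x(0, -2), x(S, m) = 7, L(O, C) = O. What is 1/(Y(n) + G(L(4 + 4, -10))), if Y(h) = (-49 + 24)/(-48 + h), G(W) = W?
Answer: 384/3247 ≈ 0.11826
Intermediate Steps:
n = -48/7 (n = -7 + 1/7 = -7 + ⅐ = -48/7 ≈ -6.8571)
Y(h) = -25/(-48 + h)
1/(Y(n) + G(L(4 + 4, -10))) = 1/(-25/(-48 - 48/7) + (4 + 4)) = 1/(-25/(-384/7) + 8) = 1/(-25*(-7/384) + 8) = 1/(175/384 + 8) = 1/(3247/384) = 384/3247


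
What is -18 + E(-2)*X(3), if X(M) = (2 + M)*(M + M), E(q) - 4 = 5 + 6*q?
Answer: -108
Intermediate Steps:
E(q) = 9 + 6*q (E(q) = 4 + (5 + 6*q) = 9 + 6*q)
X(M) = 2*M*(2 + M) (X(M) = (2 + M)*(2*M) = 2*M*(2 + M))
-18 + E(-2)*X(3) = -18 + (9 + 6*(-2))*(2*3*(2 + 3)) = -18 + (9 - 12)*(2*3*5) = -18 - 3*30 = -18 - 90 = -108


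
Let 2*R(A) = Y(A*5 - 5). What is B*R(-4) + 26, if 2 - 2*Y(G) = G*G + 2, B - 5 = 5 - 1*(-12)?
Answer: -6823/2 ≈ -3411.5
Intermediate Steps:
B = 22 (B = 5 + (5 - 1*(-12)) = 5 + (5 + 12) = 5 + 17 = 22)
Y(G) = -G²/2 (Y(G) = 1 - (G*G + 2)/2 = 1 - (G² + 2)/2 = 1 - (2 + G²)/2 = 1 + (-1 - G²/2) = -G²/2)
R(A) = -(-5 + 5*A)²/4 (R(A) = (-(A*5 - 5)²/2)/2 = (-(5*A - 5)²/2)/2 = (-(-5 + 5*A)²/2)/2 = -(-5 + 5*A)²/4)
B*R(-4) + 26 = 22*(-25*(-1 - 4)²/4) + 26 = 22*(-25/4*(-5)²) + 26 = 22*(-25/4*25) + 26 = 22*(-625/4) + 26 = -6875/2 + 26 = -6823/2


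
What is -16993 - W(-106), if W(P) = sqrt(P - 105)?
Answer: -16993 - I*sqrt(211) ≈ -16993.0 - 14.526*I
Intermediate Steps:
W(P) = sqrt(-105 + P)
-16993 - W(-106) = -16993 - sqrt(-105 - 106) = -16993 - sqrt(-211) = -16993 - I*sqrt(211)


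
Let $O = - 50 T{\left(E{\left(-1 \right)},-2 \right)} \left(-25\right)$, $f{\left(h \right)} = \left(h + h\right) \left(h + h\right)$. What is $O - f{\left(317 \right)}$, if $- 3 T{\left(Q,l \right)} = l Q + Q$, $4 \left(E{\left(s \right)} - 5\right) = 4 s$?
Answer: $- \frac{1200868}{3} \approx -4.0029 \cdot 10^{5}$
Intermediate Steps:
$E{\left(s \right)} = 5 + s$ ($E{\left(s \right)} = 5 + \frac{4 s}{4} = 5 + s$)
$T{\left(Q,l \right)} = - \frac{Q}{3} - \frac{Q l}{3}$ ($T{\left(Q,l \right)} = - \frac{l Q + Q}{3} = - \frac{Q l + Q}{3} = - \frac{Q + Q l}{3} = - \frac{Q}{3} - \frac{Q l}{3}$)
$f{\left(h \right)} = 4 h^{2}$ ($f{\left(h \right)} = 2 h 2 h = 4 h^{2}$)
$O = \frac{5000}{3}$ ($O = - 50 \left(- \frac{\left(5 - 1\right) \left(1 - 2\right)}{3}\right) \left(-25\right) = - 50 \left(\left(- \frac{1}{3}\right) 4 \left(-1\right)\right) \left(-25\right) = \left(-50\right) \frac{4}{3} \left(-25\right) = \left(- \frac{200}{3}\right) \left(-25\right) = \frac{5000}{3} \approx 1666.7$)
$O - f{\left(317 \right)} = \frac{5000}{3} - 4 \cdot 317^{2} = \frac{5000}{3} - 4 \cdot 100489 = \frac{5000}{3} - 401956 = - \frac{1200868}{3}$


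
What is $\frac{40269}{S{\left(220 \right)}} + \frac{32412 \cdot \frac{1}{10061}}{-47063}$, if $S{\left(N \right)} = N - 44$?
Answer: $\frac{19067399742255}{83336148368} \approx 228.8$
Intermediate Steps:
$S{\left(N \right)} = -44 + N$
$\frac{40269}{S{\left(220 \right)}} + \frac{32412 \cdot \frac{1}{10061}}{-47063} = \frac{40269}{-44 + 220} + \frac{32412 \cdot \frac{1}{10061}}{-47063} = \frac{40269}{176} + 32412 \cdot \frac{1}{10061} \left(- \frac{1}{47063}\right) = 40269 \cdot \frac{1}{176} + \frac{32412}{10061} \left(- \frac{1}{47063}\right) = \frac{40269}{176} - \frac{32412}{473500843} = \frac{19067399742255}{83336148368}$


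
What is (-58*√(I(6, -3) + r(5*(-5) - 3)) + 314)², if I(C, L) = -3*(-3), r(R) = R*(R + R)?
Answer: 5403624 - 36424*√1577 ≈ 3.9572e+6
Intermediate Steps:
r(R) = 2*R² (r(R) = R*(2*R) = 2*R²)
I(C, L) = 9
(-58*√(I(6, -3) + r(5*(-5) - 3)) + 314)² = (-58*√(9 + 2*(5*(-5) - 3)²) + 314)² = (-58*√(9 + 2*(-25 - 3)²) + 314)² = (-58*√(9 + 2*(-28)²) + 314)² = (-58*√(9 + 2*784) + 314)² = (-58*√(9 + 1568) + 314)² = (-58*√1577 + 314)² = (314 - 58*√1577)²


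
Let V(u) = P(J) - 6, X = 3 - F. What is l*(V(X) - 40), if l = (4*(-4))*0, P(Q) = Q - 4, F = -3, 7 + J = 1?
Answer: 0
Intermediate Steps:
J = -6 (J = -7 + 1 = -6)
X = 6 (X = 3 - 1*(-3) = 3 + 3 = 6)
P(Q) = -4 + Q
V(u) = -16 (V(u) = (-4 - 6) - 6 = -10 - 1*6 = -10 - 6 = -16)
l = 0 (l = -16*0 = 0)
l*(V(X) - 40) = 0*(-16 - 40) = 0*(-56) = 0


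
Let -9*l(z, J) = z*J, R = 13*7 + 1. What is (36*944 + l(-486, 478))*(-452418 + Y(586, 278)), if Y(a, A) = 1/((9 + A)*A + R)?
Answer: -360153749699898/13313 ≈ -2.7053e+10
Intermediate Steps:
R = 92 (R = 91 + 1 = 92)
Y(a, A) = 1/(92 + A*(9 + A)) (Y(a, A) = 1/((9 + A)*A + 92) = 1/(A*(9 + A) + 92) = 1/(92 + A*(9 + A)))
l(z, J) = -J*z/9 (l(z, J) = -z*J/9 = -J*z/9)
(36*944 + l(-486, 478))*(-452418 + Y(586, 278)) = (36*944 - ⅑*478*(-486))*(-452418 + 1/(92 + 278² + 9*278)) = (33984 + 25812)*(-452418 + 1/(92 + 77284 + 2502)) = 59796*(-452418 + 1/79878) = 59796*(-36138245003/79878) = -360153749699898/13313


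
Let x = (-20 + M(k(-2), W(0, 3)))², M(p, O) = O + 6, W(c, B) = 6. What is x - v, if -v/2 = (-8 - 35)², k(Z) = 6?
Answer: 3762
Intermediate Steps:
M(p, O) = 6 + O
x = 64 (x = (-20 + (6 + 6))² = (-20 + 12)² = (-8)² = 64)
v = -3698 (v = -2*(-8 - 35)² = -2*(-43)² = -2*1849 = -3698)
x - v = 64 - 1*(-3698) = 64 + 3698 = 3762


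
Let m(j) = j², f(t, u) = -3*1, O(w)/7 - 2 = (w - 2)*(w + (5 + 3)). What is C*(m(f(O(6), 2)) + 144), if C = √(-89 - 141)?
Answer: 153*I*√230 ≈ 2320.4*I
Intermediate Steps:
O(w) = 14 + 7*(-2 + w)*(8 + w) (O(w) = 14 + 7*((w - 2)*(w + (5 + 3))) = 14 + 7*((-2 + w)*(w + 8)) = 14 + 7*((-2 + w)*(8 + w)) = 14 + 7*(-2 + w)*(8 + w))
C = I*√230 (C = √(-230) = I*√230 ≈ 15.166*I)
f(t, u) = -3
C*(m(f(O(6), 2)) + 144) = (I*√230)*((-3)² + 144) = (I*√230)*(9 + 144) = (I*√230)*153 = 153*I*√230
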